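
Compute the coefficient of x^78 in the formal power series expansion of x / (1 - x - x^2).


Let f(x) = sum_{k>=0} a_k x^k. Multiplying f(x) * (1 - x - x^2) = x and matching coefficients gives a_0 = 0, a_1 = 1, and a_k = a_{k-1} + a_{k-2} for k >= 2. These are the Fibonacci numbers F_k.
Iterating from F_0 = 0, F_1 = 1:
F_0=0, F_1=1, F_2=1, F_3=2, F_4=3, F_5=5, F_6=8, F_7=13, F_8=21, F_9=34, ...
F_78 = 8944394323791464.

8944394323791464


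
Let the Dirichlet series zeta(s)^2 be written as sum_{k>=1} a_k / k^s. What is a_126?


The Dirichlet convolution of the constant function 1 with itself gives (1 * 1)(k) = sum_{d | k} 1 = d(k), the number of positive divisors of k.
Since zeta(s) = sum_{k>=1} 1/k^s, we have zeta(s)^2 = sum_{k>=1} d(k)/k^s, so a_k = d(k).
For k = 126: the divisors are 1, 2, 3, 6, 7, 9, 14, 18, 21, 42, 63, 126.
Count = 12.

12


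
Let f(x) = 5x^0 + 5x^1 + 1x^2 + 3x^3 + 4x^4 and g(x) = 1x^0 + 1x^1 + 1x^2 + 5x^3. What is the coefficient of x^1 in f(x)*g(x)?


Cauchy product at x^1:
5*1 + 5*1
= 10

10


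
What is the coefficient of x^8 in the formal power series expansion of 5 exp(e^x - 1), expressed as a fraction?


exp(e^x - 1) is the exponential generating function for the Bell numbers Bell_k: exp(e^x - 1) = sum_{k>=0} Bell_k x^k / k!.
So the coefficient of x^8 in 5 exp(e^x - 1) is 5 Bell_8 / 8!.
Computing: Bell_8 = 4140 and 8! = 40320, giving
5 * 4140/40320 = 115/224.

115/224


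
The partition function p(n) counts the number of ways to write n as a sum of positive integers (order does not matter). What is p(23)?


Using the generating function prod_{k>=1} 1/(1-x^k), we compute p(23).
By dynamic programming over parts 1 through 23:
p(23) = 1255

1255


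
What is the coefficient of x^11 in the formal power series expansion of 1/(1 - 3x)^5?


The general identity 1/(1 - c x)^r = sum_{k>=0} c^k C(k + r - 1, r - 1) x^k follows by substituting y = c x into 1/(1 - y)^r = sum_{k>=0} C(k + r - 1, r - 1) y^k.
For c = 3, r = 5, k = 11:
3^11 * C(15, 4) = 177147 * 1365 = 241805655.

241805655


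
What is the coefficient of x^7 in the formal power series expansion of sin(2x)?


The Maclaurin series is sin(t) = sum_{k>=0} (-1)^k t^(2k+1) / (2k+1)!, so substituting t = 2x, only odd powers of x are nonzero, with coefficient of x^(2k+1) equal to (-1)^k 2^(2k+1) / (2k+1)!.
Write 7 = 2*3 + 1, giving the coefficient (-1)^3 * 2^7 / 7! = -128/5040 = -8/315.

-8/315


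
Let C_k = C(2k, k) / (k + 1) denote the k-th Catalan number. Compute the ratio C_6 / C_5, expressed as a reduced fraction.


Using C_k = (2k)! / (k! (k+1)!), the ratio C_{k+1}/C_k simplifies to
C_{k+1}/C_k = [(2k+2)! / ((k+1)! (k+2)!)] * [k! (k+1)! / (2k)!]
 = (2k+2)(2k+1) / ((k+1)(k+2)) = 2(2k+1) / (k+2).
For k = 5: 2(2*5 + 1) / (5 + 2) = 22/7 = 22/7.

22/7


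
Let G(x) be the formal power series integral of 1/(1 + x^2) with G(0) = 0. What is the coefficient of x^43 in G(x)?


1/(1 + x^2) = sum_{j>=0} (-1)^j x^(2j). Integrating termwise with G(0) = 0:
G(x) = sum_{j>=0} (-1)^j x^(2j+1) / (2j+1) = arctan(x).
Only odd powers are nonzero. For x^43 write 43 = 2*21 + 1, giving
(-1)^21 / 43 = -1/43 = -1/43.

-1/43


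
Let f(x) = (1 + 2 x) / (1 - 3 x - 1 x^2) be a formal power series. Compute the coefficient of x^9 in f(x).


Write f(x) = sum_{k>=0} a_k x^k. Multiplying both sides by 1 - 3 x - 1 x^2 gives
(1 - 3 x - 1 x^2) sum_{k>=0} a_k x^k = 1 + 2 x.
Matching coefficients:
 x^0: a_0 = 1
 x^1: a_1 - 3 a_0 = 2  =>  a_1 = 3*1 + 2 = 5
 x^k (k >= 2): a_k = 3 a_{k-1} + 1 a_{k-2}.
Iterating: a_2 = 16, a_3 = 53, a_4 = 175, a_5 = 578, a_6 = 1909, a_7 = 6305, a_8 = 20824, a_9 = 68777.
So the coefficient of x^9 is 68777.

68777


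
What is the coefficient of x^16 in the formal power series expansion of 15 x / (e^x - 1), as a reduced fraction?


The exponential generating function for Bernoulli numbers is
x / (e^x - 1) = sum_{k>=0} B_k x^k / k!.
So the coefficient of x^16 in 15 x / (e^x - 1) is 15 B_16 / 16!.
Computing: B_16 = -3617/510, 16! = 20922789888000, giving
15 * -3617/510 / 20922789888000 = -3617/711374856192000.

-3617/711374856192000


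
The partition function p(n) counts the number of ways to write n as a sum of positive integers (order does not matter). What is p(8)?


Using the generating function prod_{k>=1} 1/(1-x^k), we compute p(8).
By dynamic programming over parts 1 through 8:
p(8) = 22

22


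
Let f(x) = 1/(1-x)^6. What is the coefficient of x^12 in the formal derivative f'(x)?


Differentiate: d/dx [ 1/(1-x)^r ] = r / (1-x)^(r+1).
Here r = 6, so f'(x) = 6 / (1-x)^7.
The expansion of 1/(1-x)^(r+1) has coefficient of x^n equal to C(n+r, r).
So the coefficient of x^12 in f'(x) is
6 * C(18, 6) = 6 * 18564 = 111384

111384


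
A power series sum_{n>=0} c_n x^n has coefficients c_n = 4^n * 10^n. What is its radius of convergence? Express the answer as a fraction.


By the root test (Cauchy-Hadamard), the radius is R = 1 / limsup_n |c_n|^(1/n).
Here |c_n|^(1/n) = (4^n * 10^n)^(1/n) = 4 * 10 = 40 for all n.
So R = 1/40 = 1/40.

1/40


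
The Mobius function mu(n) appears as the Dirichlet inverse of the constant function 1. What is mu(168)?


168 has a squared prime factor, so mu(168) = 0.
Factorization reveals a repeated prime.

0


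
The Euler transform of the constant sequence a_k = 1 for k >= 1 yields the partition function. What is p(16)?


The Euler transform converts the sequence a_k = 1 into the number of integer partitions.
Using the recurrence or dynamic programming:
p(16) = 231

231


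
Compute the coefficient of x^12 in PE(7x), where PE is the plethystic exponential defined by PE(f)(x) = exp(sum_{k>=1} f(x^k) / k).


With f(x) = 7x, the exponent is sum_{k>=1} 7 x^k / k = 7 * (-ln(1 - x)). Exponentiating:
PE(7x) = exp(-7 ln(1 - x)) = 1/(1 - x)^7.
By the negative binomial expansion, [x^n] 1/(1 - x)^7 = C(n + 6, 6).
For n = 12: C(18, 6) = 18564.

18564


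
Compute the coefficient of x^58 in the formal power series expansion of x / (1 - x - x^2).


Let f(x) = sum_{k>=0} a_k x^k. Multiplying f(x) * (1 - x - x^2) = x and matching coefficients gives a_0 = 0, a_1 = 1, and a_k = a_{k-1} + a_{k-2} for k >= 2. These are the Fibonacci numbers F_k.
Iterating from F_0 = 0, F_1 = 1:
F_0=0, F_1=1, F_2=1, F_3=2, F_4=3, F_5=5, F_6=8, F_7=13, F_8=21, F_9=34, ...
F_58 = 591286729879.

591286729879


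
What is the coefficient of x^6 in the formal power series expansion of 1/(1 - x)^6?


The expansion 1/(1 - x)^r = sum_{k>=0} C(k + r - 1, r - 1) x^k follows from the multiset / negative-binomial theorem (or from repeated differentiation of the geometric series).
For r = 6 and k = 6:
C(11, 5) = 39916800 / (120 * 720) = 462.

462


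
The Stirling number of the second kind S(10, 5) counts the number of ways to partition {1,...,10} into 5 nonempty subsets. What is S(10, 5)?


Using the explicit formula S(n,k) = (1/k!) sum_{j=0}^{k} (-1)^(k-j) C(k,j) j^n:
S(10, 5) = 42525
Equivalently, S(n,k) is n! times the coefficient of x^n in the EGF (e^x - 1)^k / k!.

42525


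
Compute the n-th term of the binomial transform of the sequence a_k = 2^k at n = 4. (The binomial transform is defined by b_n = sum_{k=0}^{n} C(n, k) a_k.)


With a_k = 2^k, b_n = sum_{k=0}^{n} C(n, k) 2^k = (1 + 2)^n by the binomial theorem.
For n = 4: (1 + 2)^4 = 3^4 = 81.

81


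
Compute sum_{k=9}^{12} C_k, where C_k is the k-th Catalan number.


C_9 through C_12: 4862, 16796, 58786, 208012
Sum = 4862 + 16796 + 58786 + 208012
= 288456

288456


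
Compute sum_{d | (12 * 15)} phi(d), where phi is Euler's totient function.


First, 12 * 15 = 180. One classical identity is sum_{d | n} phi(d) = n (each k in [1, n] has a unique gcd with n, and among the k's with gcd(k, n) = n/d there are phi(d) of them). So the sum equals 180. We also verify directly:
Divisors of 180: 1, 2, 3, 4, 5, 6, 9, 10, 12, 15, 18, 20, 30, 36, 45, 60, 90, 180.
phi values: 1, 1, 2, 2, 4, 2, 6, 4, 4, 8, 6, 8, 8, 12, 24, 16, 24, 48.
Sum = 180.

180


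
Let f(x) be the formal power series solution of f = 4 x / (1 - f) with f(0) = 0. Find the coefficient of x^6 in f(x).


Apply Lagrange inversion: f = 4 x * phi(f) with phi(t) = 1/(1 - t), so
[x^n] f = 4^n * (1/n) [t^(n-1)] phi(t)^n = 4^n * (1/n) [t^(n-1)] (1 - t)^(-n) = 4^n * (1/n) C(2n - 2, n - 1) = 4^n * C_{n-1}.
For n = 6: C_5 = C(10, 5) / 6 = 252/6 = 42.
With the 4^6 = 4096 factor, the coefficient is 4096 * 42 = 172032.

172032


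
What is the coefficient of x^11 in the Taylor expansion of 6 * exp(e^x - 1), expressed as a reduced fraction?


exp(e^x - 1) = sum_{k>=0} Bell_k x^k / k!, where Bell_k is the k-th Bell number.
So the coefficient of x^11 is 6 * Bell_11 / 11!.
Computing: Bell_11 = 678570 and 11! = 39916800, giving
6 * 678570/39916800 = 22619/221760.

22619/221760


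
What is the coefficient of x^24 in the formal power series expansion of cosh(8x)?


The Maclaurin series is cosh(t) = sum_{m>=0} t^(2m) / (2m)!, so substituting t = 8x, only even powers of x are nonzero, with coefficient of x^(2m) equal to 8^(2m) / (2m)!.
For x^24 the coefficient is 8^24/24! = 4722366482869645213696/620448401733239439360000 = 1125899906842624/147926426347074375.

1125899906842624/147926426347074375


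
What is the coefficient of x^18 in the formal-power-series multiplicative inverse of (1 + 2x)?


The inverse is 1/(1 + 2x). Apply the geometric identity 1/(1 - y) = sum_{k>=0} y^k with y = -2x:
1/(1 + 2x) = sum_{k>=0} (-2)^k x^k.
So the coefficient of x^18 is (-2)^18 = 262144.

262144


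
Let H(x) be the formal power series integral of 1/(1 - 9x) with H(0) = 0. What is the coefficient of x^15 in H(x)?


1/(1 - 9x) = sum_{k>=0} 9^k x^k. Integrating termwise with H(0) = 0:
H(x) = sum_{k>=0} 9^k x^(k+1) / (k+1) = sum_{m>=1} 9^(m-1) x^m / m.
For m = 15: 9^14/15 = 22876792454961/15 = 7625597484987/5.

7625597484987/5


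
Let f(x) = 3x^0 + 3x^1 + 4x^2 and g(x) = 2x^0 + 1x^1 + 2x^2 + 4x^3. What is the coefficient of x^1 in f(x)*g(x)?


Cauchy product at x^1:
3*1 + 3*2
= 9

9


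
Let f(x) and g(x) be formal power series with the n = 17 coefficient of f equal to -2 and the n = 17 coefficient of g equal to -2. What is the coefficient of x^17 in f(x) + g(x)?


Addition of formal power series is termwise.
The coefficient of x^17 in f + g = -2 + -2
= -4

-4


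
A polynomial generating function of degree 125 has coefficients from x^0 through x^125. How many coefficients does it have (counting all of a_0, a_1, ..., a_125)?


A polynomial of degree 125 takes the form a_0 + a_1 x + ... + a_125 x^125.
The number of coefficients is 125 + 1 = 126.

126


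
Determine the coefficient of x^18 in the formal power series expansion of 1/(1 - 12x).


The geometric series identity gives 1/(1 - c x) = sum_{k>=0} c^k x^k, so the coefficient of x^k is c^k.
Here c = 12 and k = 18.
Computing: 12^18 = 26623333280885243904

26623333280885243904


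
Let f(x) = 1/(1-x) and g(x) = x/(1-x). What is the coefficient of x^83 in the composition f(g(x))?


First simplify the composition: f(g(x)) = 1/(1 - x/(1-x)) = (1-x)/((1-x) - x) = (1-x)/(1-2x).
Now extract the coefficient. Write (1-x)/(1-2x) = 1/(1-2x) - x/(1-2x).
The coefficient of x^n in 1/(1-2x) is 2^n, and in x/(1-2x) is 2^(n-1) (for n >= 1).
So the coefficient of x^83 is 2^83 - 2^82 = 9671406556917033397649408 - 4835703278458516698824704 = 4835703278458516698824704.

4835703278458516698824704


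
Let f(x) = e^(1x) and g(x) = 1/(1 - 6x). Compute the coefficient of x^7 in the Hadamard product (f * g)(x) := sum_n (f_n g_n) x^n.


Expanding: f_k = 1^k/k! (from e^(1x)) and g_k = 6^k (from 1/(1 - 6x)). So the Hadamard coefficient (f * g)_k = 1^k 6^k / k! = (6)^k / k!.
For k = 7: 6^7/7! = 279936/5040 = 1944/35.

1944/35


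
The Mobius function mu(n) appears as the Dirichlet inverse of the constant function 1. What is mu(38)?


38 = 2 * 19 (all distinct primes).
mu(38) = (-1)^2 = 1

1


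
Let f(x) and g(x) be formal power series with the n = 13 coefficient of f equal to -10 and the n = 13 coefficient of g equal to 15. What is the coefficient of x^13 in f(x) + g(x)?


Addition of formal power series is termwise.
The coefficient of x^13 in f + g = -10 + 15
= 5

5


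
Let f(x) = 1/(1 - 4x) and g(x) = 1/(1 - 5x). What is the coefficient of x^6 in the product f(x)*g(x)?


The coefficient of x^n in f*g is the Cauchy product: sum_{k=0}^{n} a^k * b^(n-k).
With a=4, b=5, n=6:
sum_{k=0}^{6} 4^k * 5^(6-k)
= 61741

61741


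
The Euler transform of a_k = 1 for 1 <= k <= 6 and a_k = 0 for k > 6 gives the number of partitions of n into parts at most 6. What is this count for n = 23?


Partitions of 23 into parts at most 6:
Using generating function (1-x)^(-1)(1-x^2)^(-1)...(1-x^6)^(-1),
the coefficient of x^23 = 454

454


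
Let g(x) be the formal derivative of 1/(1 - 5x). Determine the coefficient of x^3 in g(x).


Differentiate termwise: d/dx sum_{k>=0} 5^k x^k = sum_{k>=1} k 5^k x^(k-1) = sum_{j>=0} (j+1) 5^(j+1) x^j.
Equivalently, d/dx [1/(1 - 5x)] = 5/(1 - 5x)^2.
For j = 3: 4 * 5^4 = 4 * 625 = 2500.

2500


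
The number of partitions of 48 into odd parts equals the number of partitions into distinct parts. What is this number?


Computing partitions of 48 into odd parts (1, 3, 5, ...):
Using the generating function prod_{k>=0} 1/(1-x^(2k+1)),
the count is 2910

2910


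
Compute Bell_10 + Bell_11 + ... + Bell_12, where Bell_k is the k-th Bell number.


Recall Bell_k counts set partitions of a k-set (with Bell_0 = 1 by convention).
Bell_10 through Bell_12: 115975, 678570, 4213597
Sum = 115975 + 678570 + 4213597 = 5008142.

5008142


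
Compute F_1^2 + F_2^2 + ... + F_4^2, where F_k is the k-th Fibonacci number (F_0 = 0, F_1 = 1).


There is a standard identity sum_{k=0}^{N} F_k^2 = F_N * F_{N+1} (proved inductively from the telescoping relation F_k^2 = F_k F_{k+1} - F_{k-1} F_k). Then
sum_{k=1}^{4} F_k^2 = F_4 F_5 - F_0 F_1.
Computing: F_4 = 3, F_5 = 5, F_0 = 0, F_1 = 1.
Sum = 3 * 5 - 0 * 1 = 15.

15


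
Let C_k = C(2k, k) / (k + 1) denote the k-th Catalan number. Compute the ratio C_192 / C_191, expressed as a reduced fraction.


Using C_k = (2k)! / (k! (k+1)!), the ratio C_{k+1}/C_k simplifies to
C_{k+1}/C_k = [(2k+2)! / ((k+1)! (k+2)!)] * [k! (k+1)! / (2k)!]
 = (2k+2)(2k+1) / ((k+1)(k+2)) = 2(2k+1) / (k+2).
For k = 191: 2(2*191 + 1) / (191 + 2) = 766/193 = 766/193.

766/193


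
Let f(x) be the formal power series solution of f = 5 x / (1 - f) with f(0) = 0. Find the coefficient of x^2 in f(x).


Apply Lagrange inversion: f = 5 x * phi(f) with phi(t) = 1/(1 - t), so
[x^n] f = 5^n * (1/n) [t^(n-1)] phi(t)^n = 5^n * (1/n) [t^(n-1)] (1 - t)^(-n) = 5^n * (1/n) C(2n - 2, n - 1) = 5^n * C_{n-1}.
For n = 2: C_1 = C(2, 1) / 2 = 2/2 = 1.
With the 5^2 = 25 factor, the coefficient is 25 * 1 = 25.

25


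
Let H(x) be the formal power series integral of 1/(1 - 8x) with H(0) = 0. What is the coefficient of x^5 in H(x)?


1/(1 - 8x) = sum_{k>=0} 8^k x^k. Integrating termwise with H(0) = 0:
H(x) = sum_{k>=0} 8^k x^(k+1) / (k+1) = sum_{m>=1} 8^(m-1) x^m / m.
For m = 5: 8^4/5 = 4096/5 = 4096/5.

4096/5


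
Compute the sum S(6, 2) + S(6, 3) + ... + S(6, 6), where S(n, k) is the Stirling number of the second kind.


By definition, S(n, k) counts partitions of an n-set into exactly k nonempty blocks.
Computing row n = 6 for k = 2..6:
S(6, k): 31, 90, 65, 15, 1
Sum = 202.

202


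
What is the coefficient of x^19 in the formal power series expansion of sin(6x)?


The Maclaurin series is sin(t) = sum_{k>=0} (-1)^k t^(2k+1) / (2k+1)!, so substituting t = 6x, only odd powers of x are nonzero, with coefficient of x^(2k+1) equal to (-1)^k 6^(2k+1) / (2k+1)!.
Write 19 = 2*9 + 1, giving the coefficient (-1)^9 * 6^19 / 19! = -609359740010496/121645100408832000 = -1417176/282907625.

-1417176/282907625


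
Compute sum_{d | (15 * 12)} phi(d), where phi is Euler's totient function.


First, 15 * 12 = 180. One classical identity is sum_{d | n} phi(d) = n (each k in [1, n] has a unique gcd with n, and among the k's with gcd(k, n) = n/d there are phi(d) of them). So the sum equals 180. We also verify directly:
Divisors of 180: 1, 2, 3, 4, 5, 6, 9, 10, 12, 15, 18, 20, 30, 36, 45, 60, 90, 180.
phi values: 1, 1, 2, 2, 4, 2, 6, 4, 4, 8, 6, 8, 8, 12, 24, 16, 24, 48.
Sum = 180.

180


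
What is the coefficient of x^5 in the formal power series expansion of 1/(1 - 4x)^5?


The general identity 1/(1 - c x)^r = sum_{k>=0} c^k C(k + r - 1, r - 1) x^k follows by substituting y = c x into 1/(1 - y)^r = sum_{k>=0} C(k + r - 1, r - 1) y^k.
For c = 4, r = 5, k = 5:
4^5 * C(9, 4) = 1024 * 126 = 129024.

129024


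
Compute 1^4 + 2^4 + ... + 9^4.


This power sum has a closed form given by Faulhaber's formula
sum_{k=1}^{m} k^p = (1 / (p + 1)) * sum_{j=0}^{p} C(p + 1, j) B_j m^(p + 1 - j),
but for small m direct computation is fastest:
1 + 16 + 81 + 256 + 625 + 1296 + 2401 + 4096 + 6561 = 15333.

15333


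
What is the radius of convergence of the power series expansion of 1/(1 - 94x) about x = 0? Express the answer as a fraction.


Expanding 1/(1 - 94x) = sum_{k>=0} 94^k x^k, the series converges when |94x| < 1, i.e., |x| < 1/94.
So the radius of convergence is 1/94 = 1/94.

1/94


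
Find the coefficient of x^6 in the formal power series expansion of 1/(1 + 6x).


Write 1/(1 + c x) = 1/(1 - (-c) x) and apply the geometric-series identity
1/(1 - y) = sum_{k>=0} y^k to get 1/(1 + c x) = sum_{k>=0} (-c)^k x^k.
So the coefficient of x^k is (-c)^k = (-1)^k * c^k.
Here c = 6 and k = 6:
(-6)^6 = 1 * 46656 = 46656

46656


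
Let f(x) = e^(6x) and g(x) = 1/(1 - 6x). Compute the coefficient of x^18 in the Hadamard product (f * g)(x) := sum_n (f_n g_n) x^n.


Expanding: f_k = 6^k/k! (from e^(6x)) and g_k = 6^k (from 1/(1 - 6x)). So the Hadamard coefficient (f * g)_k = 6^k 6^k / k! = (36)^k / k!.
For k = 18: 36^18/18! = 10314424798490535546171949056/6402373705728000 = 23988055525253185536/14889875.

23988055525253185536/14889875


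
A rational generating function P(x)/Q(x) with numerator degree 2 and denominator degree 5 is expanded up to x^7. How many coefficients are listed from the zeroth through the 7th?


Expanding up to x^7 gives the coefficients for x^0, x^1, ..., x^7.
That is 7 + 1 = 8 coefficients in total.

8


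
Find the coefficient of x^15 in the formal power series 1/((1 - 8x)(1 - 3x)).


By partial fractions or Cauchy convolution:
The coefficient equals sum_{k=0}^{15} 8^k * 3^(15-k).
= 56294986732787

56294986732787


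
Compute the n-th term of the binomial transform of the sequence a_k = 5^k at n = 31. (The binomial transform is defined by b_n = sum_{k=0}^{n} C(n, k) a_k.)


With a_k = 5^k, b_n = sum_{k=0}^{n} C(n, k) 5^k = (1 + 5)^n by the binomial theorem.
For n = 31: (1 + 5)^31 = 6^31 = 1326443518324400147398656.

1326443518324400147398656


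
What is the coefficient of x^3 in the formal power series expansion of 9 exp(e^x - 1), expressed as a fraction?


exp(e^x - 1) is the exponential generating function for the Bell numbers Bell_k: exp(e^x - 1) = sum_{k>=0} Bell_k x^k / k!.
So the coefficient of x^3 in 9 exp(e^x - 1) is 9 Bell_3 / 3!.
Computing: Bell_3 = 5 and 3! = 6, giving
9 * 5/6 = 15/2.

15/2


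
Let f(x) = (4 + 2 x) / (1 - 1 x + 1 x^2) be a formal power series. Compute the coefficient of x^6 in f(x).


Write f(x) = sum_{k>=0} a_k x^k. Multiplying both sides by 1 - 1 x + 1 x^2 gives
(1 - 1 x + 1 x^2) sum_{k>=0} a_k x^k = 4 + 2 x.
Matching coefficients:
 x^0: a_0 = 4
 x^1: a_1 - 1 a_0 = 2  =>  a_1 = 1*4 + 2 = 6
 x^k (k >= 2): a_k = 1 a_{k-1} - 1 a_{k-2}.
Iterating: a_2 = 2, a_3 = -4, a_4 = -6, a_5 = -2, a_6 = 4.
So the coefficient of x^6 is 4.

4


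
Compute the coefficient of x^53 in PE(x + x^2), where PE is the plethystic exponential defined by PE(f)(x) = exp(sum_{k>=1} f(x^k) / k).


With f(x) = x + x^2, the exponent is sum_{k>=1} (x^k + x^(2k)) / k = -ln(1 - x) - ln(1 - x^2). Exponentiating:
PE(x + x^2) = 1 / ((1 - x)(1 - x^2)).
This is the generating function for partitions of n into parts of size 1 or 2. The number of 2's can be any j in 0..26, and the rest are 1's, so
[x^53] = floor(53/2) + 1 = 27.

27


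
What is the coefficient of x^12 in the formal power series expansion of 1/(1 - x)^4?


The expansion 1/(1 - x)^r = sum_{k>=0} C(k + r - 1, r - 1) x^k follows from the multiset / negative-binomial theorem (or from repeated differentiation of the geometric series).
For r = 4 and k = 12:
C(15, 3) = 1307674368000 / (6 * 479001600) = 455.

455


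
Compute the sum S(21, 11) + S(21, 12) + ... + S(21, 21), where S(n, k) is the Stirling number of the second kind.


By definition, S(n, k) counts partitions of an n-set into exactly k nonempty blocks.
Computing row n = 21 for k = 11..21:
S(21, k): 26826851689001, 6833042030178, 1204909218331, 149304004500, 13087462580, 809944464, 34952799, 1023435, 19285, 210, 1
Sum = 35028040344784.

35028040344784


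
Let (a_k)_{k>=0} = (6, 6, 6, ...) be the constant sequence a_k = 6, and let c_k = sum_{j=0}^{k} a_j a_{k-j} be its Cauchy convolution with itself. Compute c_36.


Since a_j = 6 for all j >= 0, the convolution sum becomes
c_k = sum_{j=0}^{k} 6 * 6 = 36 * (k + 1).
Equivalently, the generating function of (a_k) is 6/(1 - x) and its square is 36/(1 - x)^2 = sum_{k>=0} 36(k + 1) x^k.
For k = 36: 36 * 37 = 1332.

1332


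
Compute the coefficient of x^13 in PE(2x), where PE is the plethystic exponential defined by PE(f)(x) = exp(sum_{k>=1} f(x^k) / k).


With f(x) = 2x, the exponent is sum_{k>=1} 2 x^k / k = 2 * (-ln(1 - x)). Exponentiating:
PE(2x) = exp(-2 ln(1 - x)) = 1/(1 - x)^2.
By the negative binomial expansion, [x^n] 1/(1 - x)^2 = C(n + 1, 1).
For n = 13: C(14, 1) = 14.

14


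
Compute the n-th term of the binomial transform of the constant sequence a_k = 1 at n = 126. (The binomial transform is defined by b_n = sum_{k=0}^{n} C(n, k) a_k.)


With a_k = 1 for all k, b_n = sum_{k=0}^{n} C(n, k) = 2^n by the binomial theorem.
For n = 126: 2^126 = 85070591730234615865843651857942052864.

85070591730234615865843651857942052864


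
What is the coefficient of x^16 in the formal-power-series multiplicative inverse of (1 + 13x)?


The inverse is 1/(1 + 13x). Apply the geometric identity 1/(1 - y) = sum_{k>=0} y^k with y = -13x:
1/(1 + 13x) = sum_{k>=0} (-13)^k x^k.
So the coefficient of x^16 is (-13)^16 = 665416609183179841.

665416609183179841


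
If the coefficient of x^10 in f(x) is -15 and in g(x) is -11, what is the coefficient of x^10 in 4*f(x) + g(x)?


Scalar multiplication scales coefficients: 4 * -15 = -60.
Then add the g coefficient: -60 + -11
= -71

-71


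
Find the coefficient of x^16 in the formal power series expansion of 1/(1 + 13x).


Write 1/(1 + c x) = 1/(1 - (-c) x) and apply the geometric-series identity
1/(1 - y) = sum_{k>=0} y^k to get 1/(1 + c x) = sum_{k>=0} (-c)^k x^k.
So the coefficient of x^k is (-c)^k = (-1)^k * c^k.
Here c = 13 and k = 16:
(-13)^16 = 1 * 665416609183179841 = 665416609183179841

665416609183179841


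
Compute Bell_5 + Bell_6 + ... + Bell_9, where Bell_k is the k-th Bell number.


Recall Bell_k counts set partitions of a k-set (with Bell_0 = 1 by convention).
Bell_5 through Bell_9: 52, 203, 877, 4140, 21147
Sum = 52 + 203 + 877 + 4140 + 21147 = 26419.

26419


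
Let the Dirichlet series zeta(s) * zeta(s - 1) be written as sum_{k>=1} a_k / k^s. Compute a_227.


Convolution gives a_k = sum_{d | k} d * 1 = sum_{d | k} d = sigma(k), the sum of positive divisors of k.
For k = 227, the divisors are 1, 227, so
sigma(227) = 1 + 227 = 228.

228


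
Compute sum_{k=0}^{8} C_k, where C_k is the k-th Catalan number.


C_0 through C_8: 1, 1, 2, 5, 14, 42, 132, 429, 1430
Sum = 1 + 1 + 2 + 5 + 14 + 42 + 132 + 429 + 1430
= 2056

2056


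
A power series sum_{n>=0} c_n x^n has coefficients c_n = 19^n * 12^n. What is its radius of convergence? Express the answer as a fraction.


By the root test (Cauchy-Hadamard), the radius is R = 1 / limsup_n |c_n|^(1/n).
Here |c_n|^(1/n) = (19^n * 12^n)^(1/n) = 19 * 12 = 228 for all n.
So R = 1/228 = 1/228.

1/228


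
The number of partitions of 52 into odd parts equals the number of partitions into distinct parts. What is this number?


Computing partitions of 52 into odd parts (1, 3, 5, ...):
Using the generating function prod_{k>=0} 1/(1-x^(2k+1)),
the count is 4582

4582


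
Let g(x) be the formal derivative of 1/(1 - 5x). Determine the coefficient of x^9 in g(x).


Differentiate termwise: d/dx sum_{k>=0} 5^k x^k = sum_{k>=1} k 5^k x^(k-1) = sum_{j>=0} (j+1) 5^(j+1) x^j.
Equivalently, d/dx [1/(1 - 5x)] = 5/(1 - 5x)^2.
For j = 9: 10 * 5^10 = 10 * 9765625 = 97656250.

97656250


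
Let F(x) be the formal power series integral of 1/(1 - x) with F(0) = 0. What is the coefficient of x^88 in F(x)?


1/(1 - x) = sum_{k>=0} x^k. Integrating termwise and using F(0) = 0 gives
F(x) = sum_{k>=0} x^(k+1) / (k+1) = sum_{m>=1} x^m / m = -ln(1 - x).
So the coefficient of x^88 is 1/88 = 1/88.

1/88


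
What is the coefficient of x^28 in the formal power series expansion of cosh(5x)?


The Maclaurin series is cosh(t) = sum_{m>=0} t^(2m) / (2m)!, so substituting t = 5x, only even powers of x are nonzero, with coefficient of x^(2m) equal to 5^(2m) / (2m)!.
For x^28 the coefficient is 5^28/28! = 37252902984619140625/304888344611713860501504000000 = 2384185791015625/19512854055149687072096256.

2384185791015625/19512854055149687072096256


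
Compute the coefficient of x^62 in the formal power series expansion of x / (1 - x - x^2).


Let f(x) = sum_{k>=0} a_k x^k. Multiplying f(x) * (1 - x - x^2) = x and matching coefficients gives a_0 = 0, a_1 = 1, and a_k = a_{k-1} + a_{k-2} for k >= 2. These are the Fibonacci numbers F_k.
Iterating from F_0 = 0, F_1 = 1:
F_0=0, F_1=1, F_2=1, F_3=2, F_4=3, F_5=5, F_6=8, F_7=13, F_8=21, F_9=34, ...
F_62 = 4052739537881.

4052739537881


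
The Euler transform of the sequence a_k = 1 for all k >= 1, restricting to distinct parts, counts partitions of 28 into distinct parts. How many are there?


Partitions of 28 into distinct parts can be computed via generating function.
Product (1+x)(1+x^2)(1+x^3)...
The coefficient of x^28 = 222

222


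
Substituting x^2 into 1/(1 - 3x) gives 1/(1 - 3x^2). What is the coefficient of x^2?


The coefficient of x^(2m) in 1/(1 - 3x^2) is 3^m.
With n = 2 = 2*1, the coefficient is 3^1 = 3.

3


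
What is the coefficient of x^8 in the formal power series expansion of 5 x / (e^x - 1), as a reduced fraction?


The exponential generating function for Bernoulli numbers is
x / (e^x - 1) = sum_{k>=0} B_k x^k / k!.
So the coefficient of x^8 in 5 x / (e^x - 1) is 5 B_8 / 8!.
Computing: B_8 = -1/30, 8! = 40320, giving
5 * -1/30 / 40320 = -1/241920.

-1/241920


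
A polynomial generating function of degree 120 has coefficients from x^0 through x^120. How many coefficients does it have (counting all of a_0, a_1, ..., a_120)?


A polynomial of degree 120 takes the form a_0 + a_1 x + ... + a_120 x^120.
The number of coefficients is 120 + 1 = 121.

121


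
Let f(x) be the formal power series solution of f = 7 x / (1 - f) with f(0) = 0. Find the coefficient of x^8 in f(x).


Apply Lagrange inversion: f = 7 x * phi(f) with phi(t) = 1/(1 - t), so
[x^n] f = 7^n * (1/n) [t^(n-1)] phi(t)^n = 7^n * (1/n) [t^(n-1)] (1 - t)^(-n) = 7^n * (1/n) C(2n - 2, n - 1) = 7^n * C_{n-1}.
For n = 8: C_7 = C(14, 7) / 8 = 3432/8 = 429.
With the 7^8 = 5764801 factor, the coefficient is 5764801 * 429 = 2473099629.

2473099629


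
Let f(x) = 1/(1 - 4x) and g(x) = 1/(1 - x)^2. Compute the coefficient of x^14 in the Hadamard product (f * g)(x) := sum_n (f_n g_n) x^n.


f has coefficients f_k = 4^k. For g = 1/(1 - x)^2 the coefficient is g_k = C(k + 1, 1) = k + 1. The Hadamard coefficient is (f * g)_k = 4^k * (k + 1).
For k = 14: 4^14 * 15 = 268435456 * 15 = 4026531840.

4026531840


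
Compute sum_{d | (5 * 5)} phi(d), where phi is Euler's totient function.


First, 5 * 5 = 25. One classical identity is sum_{d | n} phi(d) = n (each k in [1, n] has a unique gcd with n, and among the k's with gcd(k, n) = n/d there are phi(d) of them). So the sum equals 25. We also verify directly:
Divisors of 25: 1, 5, 25.
phi values: 1, 4, 20.
Sum = 25.

25


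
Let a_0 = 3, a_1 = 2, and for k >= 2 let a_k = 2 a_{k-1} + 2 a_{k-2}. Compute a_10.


Iterating the recurrence forward:
a_0 = 3
a_1 = 2
a_2 = 2*2 + 2*3 = 10
a_3 = 2*10 + 2*2 = 24
a_4 = 2*24 + 2*10 = 68
a_5 = 2*68 + 2*24 = 184
a_6 = 2*184 + 2*68 = 504
a_7 = 2*504 + 2*184 = 1376
a_8 = 2*1376 + 2*504 = 3760
a_9 = 2*3760 + 2*1376 = 10272
a_10 = 2*10272 + 2*3760 = 28064
So a_10 = 28064.

28064


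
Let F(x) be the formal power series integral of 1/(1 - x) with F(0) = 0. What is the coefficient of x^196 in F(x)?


1/(1 - x) = sum_{k>=0} x^k. Integrating termwise and using F(0) = 0 gives
F(x) = sum_{k>=0} x^(k+1) / (k+1) = sum_{m>=1} x^m / m = -ln(1 - x).
So the coefficient of x^196 is 1/196 = 1/196.

1/196


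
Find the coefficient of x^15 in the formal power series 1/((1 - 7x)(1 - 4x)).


By partial fractions or Cauchy convolution:
The coefficient equals sum_{k=0}^{15} 7^k * 4^(15-k).
= 11076211867435

11076211867435


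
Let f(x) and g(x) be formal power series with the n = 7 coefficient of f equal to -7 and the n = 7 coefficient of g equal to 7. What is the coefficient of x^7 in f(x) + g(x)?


Addition of formal power series is termwise.
The coefficient of x^7 in f + g = -7 + 7
= 0

0


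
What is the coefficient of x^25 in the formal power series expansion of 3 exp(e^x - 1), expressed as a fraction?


exp(e^x - 1) is the exponential generating function for the Bell numbers Bell_k: exp(e^x - 1) = sum_{k>=0} Bell_k x^k / k!.
So the coefficient of x^25 in 3 exp(e^x - 1) is 3 Bell_25 / 25!.
Computing: Bell_25 = 4638590332229999353 and 25! = 15511210043330985984000000, giving
3 * 4638590332229999353/15511210043330985984000000 = 356814640940769181/397723334444384256000000.

356814640940769181/397723334444384256000000


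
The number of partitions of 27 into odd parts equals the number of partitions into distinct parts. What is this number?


Computing partitions of 27 into odd parts (1, 3, 5, ...):
Using the generating function prod_{k>=0} 1/(1-x^(2k+1)),
the count is 192

192


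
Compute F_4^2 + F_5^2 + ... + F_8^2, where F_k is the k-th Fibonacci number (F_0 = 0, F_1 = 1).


There is a standard identity sum_{k=0}^{N} F_k^2 = F_N * F_{N+1} (proved inductively from the telescoping relation F_k^2 = F_k F_{k+1} - F_{k-1} F_k). Then
sum_{k=4}^{8} F_k^2 = F_8 F_9 - F_3 F_4.
Computing: F_8 = 21, F_9 = 34, F_3 = 2, F_4 = 3.
Sum = 21 * 34 - 2 * 3 = 708.

708


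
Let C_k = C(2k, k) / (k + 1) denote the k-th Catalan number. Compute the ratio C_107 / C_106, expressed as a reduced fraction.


Using C_k = (2k)! / (k! (k+1)!), the ratio C_{k+1}/C_k simplifies to
C_{k+1}/C_k = [(2k+2)! / ((k+1)! (k+2)!)] * [k! (k+1)! / (2k)!]
 = (2k+2)(2k+1) / ((k+1)(k+2)) = 2(2k+1) / (k+2).
For k = 106: 2(2*106 + 1) / (106 + 2) = 426/108 = 71/18.

71/18


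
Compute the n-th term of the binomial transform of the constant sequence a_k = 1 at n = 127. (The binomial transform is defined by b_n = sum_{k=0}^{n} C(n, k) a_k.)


With a_k = 1 for all k, b_n = sum_{k=0}^{n} C(n, k) = 2^n by the binomial theorem.
For n = 127: 2^127 = 170141183460469231731687303715884105728.

170141183460469231731687303715884105728


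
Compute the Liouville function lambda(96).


The Liouville function is lambda(k) = (-1)^Omega(k), where Omega(k) counts the prime factors of k with multiplicity.
Factoring: 96 = 2 * 2 * 2 * 2 * 2 * 3, so Omega(96) = 6.
lambda(96) = (-1)^6 = 1.

1


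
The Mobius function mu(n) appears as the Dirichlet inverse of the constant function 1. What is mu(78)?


78 = 2 * 3 * 13 (all distinct primes).
mu(78) = (-1)^3 = -1

-1


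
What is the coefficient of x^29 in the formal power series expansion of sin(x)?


The Maclaurin series is sin(t) = sum_{k>=0} (-1)^k t^(2k+1) / (2k+1)!, so substituting t = x, only odd powers of x are nonzero, with coefficient of x^(2k+1) equal to (-1)^k / (2k+1)!.
Write 29 = 2*14 + 1, giving the coefficient (-1)^14 / 29! = 1/8841761993739701954543616000000 = 1/8841761993739701954543616000000.

1/8841761993739701954543616000000


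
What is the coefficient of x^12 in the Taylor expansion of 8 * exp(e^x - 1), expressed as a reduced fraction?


exp(e^x - 1) = sum_{k>=0} Bell_k x^k / k!, where Bell_k is the k-th Bell number.
So the coefficient of x^12 is 8 * Bell_12 / 12!.
Computing: Bell_12 = 4213597 and 12! = 479001600, giving
8 * 4213597/479001600 = 4213597/59875200.

4213597/59875200


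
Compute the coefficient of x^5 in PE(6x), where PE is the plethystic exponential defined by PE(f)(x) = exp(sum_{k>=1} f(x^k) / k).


With f(x) = 6x, the exponent is sum_{k>=1} 6 x^k / k = 6 * (-ln(1 - x)). Exponentiating:
PE(6x) = exp(-6 ln(1 - x)) = 1/(1 - x)^6.
By the negative binomial expansion, [x^n] 1/(1 - x)^6 = C(n + 5, 5).
For n = 5: C(10, 5) = 252.

252


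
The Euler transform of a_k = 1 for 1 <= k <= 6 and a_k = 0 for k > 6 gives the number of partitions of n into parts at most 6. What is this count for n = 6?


Partitions of 6 into parts at most 6:
Using generating function (1-x)^(-1)(1-x^2)^(-1)...(1-x^6)^(-1),
the coefficient of x^6 = 11

11


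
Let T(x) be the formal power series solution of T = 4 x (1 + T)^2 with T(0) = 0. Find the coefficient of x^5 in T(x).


Apply the Lagrange inversion formula: if T = 4 x * phi(T) with phi(t) = (1 + t)^2, then [x^n] T = 4^n * (1/n) [t^(n-1)] phi(t)^n = 4^n * (1/n) [t^(n-1)] (1 + t)^(2n) = 4^n * (1/n) C(2n, n-1).
Using the identity C(2n, n-1) = C(2n, n) * n / (n+1), the unscaled factor equals C(2n, n) / (n+1) = C_n, the n-th Catalan number.
For n = 5: C_5 = C(10, 5) / 6 = 252/6 = 42.
With the 4^5 = 1024 factor, the coefficient is 1024 * 42 = 43008.

43008


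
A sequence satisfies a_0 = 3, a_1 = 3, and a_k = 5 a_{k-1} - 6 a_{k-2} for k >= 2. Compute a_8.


The characteristic equation is t^2 - 5 t + 6 = 0, with roots r_1 = 3 and r_2 = 2 (so c_1 = r_1 + r_2, c_2 = -r_1 r_2 as required).
One can use the closed form a_n = A r_1^n + B r_2^n, but direct iteration is more reliable:
a_0 = 3, a_1 = 3, a_2 = -3, a_3 = -33, a_4 = -147, a_5 = -537, a_6 = -1803, a_7 = -5793, a_8 = -18147.
So a_8 = -18147.

-18147


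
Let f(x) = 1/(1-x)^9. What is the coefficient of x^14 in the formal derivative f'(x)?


Differentiate: d/dx [ 1/(1-x)^r ] = r / (1-x)^(r+1).
Here r = 9, so f'(x) = 9 / (1-x)^10.
The expansion of 1/(1-x)^(r+1) has coefficient of x^n equal to C(n+r, r).
So the coefficient of x^14 in f'(x) is
9 * C(23, 9) = 9 * 817190 = 7354710

7354710


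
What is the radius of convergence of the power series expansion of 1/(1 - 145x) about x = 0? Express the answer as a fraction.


Expanding 1/(1 - 145x) = sum_{k>=0} 145^k x^k, the series converges when |145x| < 1, i.e., |x| < 1/145.
So the radius of convergence is 1/145 = 1/145.

1/145


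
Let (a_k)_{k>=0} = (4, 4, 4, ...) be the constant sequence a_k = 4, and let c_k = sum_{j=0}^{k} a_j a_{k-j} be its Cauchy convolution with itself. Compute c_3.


Since a_j = 4 for all j >= 0, the convolution sum becomes
c_k = sum_{j=0}^{k} 4 * 4 = 16 * (k + 1).
Equivalently, the generating function of (a_k) is 4/(1 - x) and its square is 16/(1 - x)^2 = sum_{k>=0} 16(k + 1) x^k.
For k = 3: 16 * 4 = 64.

64


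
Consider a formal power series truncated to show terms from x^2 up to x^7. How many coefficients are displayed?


From x^2 to x^7 inclusive, the count is 7 - 2 + 1 = 6.

6


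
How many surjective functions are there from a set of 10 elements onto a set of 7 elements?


By inclusion-exclusion on which target elements are missed, the number of surjections from an n-set onto a k-set is
surj(n, k) = sum_{j=0}^{k} (-1)^j C(k, j) (k - j)^n.
Equivalently surj(n, k) = k! * S(n, k), where S(n, k) is the Stirling number of the second kind.
For n = 10, k = 7:
S(10, 7) = 5880, so
surj = 7! * 5880 = 5040 * 5880 = 29635200.

29635200


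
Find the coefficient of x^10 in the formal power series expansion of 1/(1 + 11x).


Write 1/(1 + c x) = 1/(1 - (-c) x) and apply the geometric-series identity
1/(1 - y) = sum_{k>=0} y^k to get 1/(1 + c x) = sum_{k>=0} (-c)^k x^k.
So the coefficient of x^k is (-c)^k = (-1)^k * c^k.
Here c = 11 and k = 10:
(-11)^10 = 1 * 25937424601 = 25937424601

25937424601


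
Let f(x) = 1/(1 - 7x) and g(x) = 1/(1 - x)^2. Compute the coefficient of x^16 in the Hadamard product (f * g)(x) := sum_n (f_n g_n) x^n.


f has coefficients f_k = 7^k. For g = 1/(1 - x)^2 the coefficient is g_k = C(k + 1, 1) = k + 1. The Hadamard coefficient is (f * g)_k = 7^k * (k + 1).
For k = 16: 7^16 * 17 = 33232930569601 * 17 = 564959819683217.

564959819683217


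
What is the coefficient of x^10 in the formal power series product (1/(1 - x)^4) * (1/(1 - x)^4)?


Combine the factors: (1/(1 - x)^4) * (1/(1 - x)^4) = 1/(1 - x)^8.
Then use 1/(1 - x)^r = sum_{k>=0} C(k + r - 1, r - 1) x^k with r = 8 and k = 10:
C(17, 7) = 19448.

19448


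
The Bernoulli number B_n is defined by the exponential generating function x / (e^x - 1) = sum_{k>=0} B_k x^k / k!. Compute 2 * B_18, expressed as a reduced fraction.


Bernoulli numbers can also be computed recursively via B_0 = 1 and sum_{j=0}^{m} C(m+1, j) B_j = 0 for m >= 1. Odd-index Bernoulli numbers vanish for k >= 3.
Computing B_18 = 43867/798, so 2 * B_18 = 2 * 43867/798 = 43867/399.

43867/399


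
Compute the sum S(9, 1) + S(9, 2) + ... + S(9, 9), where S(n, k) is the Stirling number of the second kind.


By definition, S(n, k) counts partitions of an n-set into exactly k nonempty blocks.
Computing row n = 9 for k = 1..9:
S(9, k): 1, 255, 3025, 7770, 6951, 2646, 462, 36, 1
Sum = 21147. (This equals Bell_9 since the sum runs over all k.)

21147


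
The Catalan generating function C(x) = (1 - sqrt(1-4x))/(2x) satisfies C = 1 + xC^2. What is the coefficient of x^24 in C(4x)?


Substituting x -> 4x scales the n-th coefficient by 4^n, so [x^24] C(4x) = 4^24 * C_24.
C_24 = C(2*24, 24)/(25) = 32247603683100/25 = 1289904147324.
So 4^24 * 1289904147324 = 281474976710656 * 1289904147324 = 363075739827001485944684544.

363075739827001485944684544


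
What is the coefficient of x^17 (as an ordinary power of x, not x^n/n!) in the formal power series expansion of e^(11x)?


The exponential series is e^y = sum_{k>=0} y^k / k!. Substituting y = 11x gives
e^(11x) = sum_{k>=0} 11^k x^k / k!.
So the coefficient of x^n is a^n/n! with a = 11, n = 17:
11^17 / 17! = 505447028499293771/355687428096000 = 45949729863572161/32335220736000

45949729863572161/32335220736000


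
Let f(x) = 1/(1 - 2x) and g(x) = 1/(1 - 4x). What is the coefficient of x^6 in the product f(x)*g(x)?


The coefficient of x^n in f*g is the Cauchy product: sum_{k=0}^{n} a^k * b^(n-k).
With a=2, b=4, n=6:
sum_{k=0}^{6} 2^k * 4^(6-k)
= 8128

8128


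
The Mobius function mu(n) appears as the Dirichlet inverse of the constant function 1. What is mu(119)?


119 = 7 * 17 (all distinct primes).
mu(119) = (-1)^2 = 1

1


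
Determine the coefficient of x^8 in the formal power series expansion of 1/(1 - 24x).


The geometric series identity gives 1/(1 - c x) = sum_{k>=0} c^k x^k, so the coefficient of x^k is c^k.
Here c = 24 and k = 8.
Computing: 24^8 = 110075314176

110075314176


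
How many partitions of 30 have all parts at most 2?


Using the generating function (1-x)^(-1)(1-x^2)^(-1),
the coefficient of x^30 counts these restricted partitions.
Result = 16

16


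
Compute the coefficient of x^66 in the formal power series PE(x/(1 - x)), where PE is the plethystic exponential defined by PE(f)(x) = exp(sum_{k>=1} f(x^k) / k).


For f(x) = x/(1 - x) we have
sum_{k>=1} f(x^k) / k = sum_{k>=1} (1/k) * x^k / (1 - x^k) = sum_{k, m >= 1} x^(k m) / k,
which after exponentiating simplifies to
PE(x/(1 - x)) = prod_{k>=1} 1 / (1 - x^k).
This is the generating function for the partition function p(n), so the coefficient of x^66 is p(66).
Computing p(66) by dynamic programming over parts 1, 2, ..., 66: p(66) = 2323520.

2323520
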